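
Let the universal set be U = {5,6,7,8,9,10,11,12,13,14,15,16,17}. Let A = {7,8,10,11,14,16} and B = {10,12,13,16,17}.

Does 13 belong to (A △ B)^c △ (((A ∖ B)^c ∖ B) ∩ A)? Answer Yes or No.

No

13 ∉ A and 13 ∈ B, so 13 ∈ A △ B
13 ∉ (A △ B)^c since 13 ∈ (A △ B)
13 ∉ A and 13 ∈ B, so 13 ∉ A ∖ B
13 ∈ (A ∖ B)^c since 13 ∉ (A ∖ B)
13 ∈ (A ∖ B)^c and 13 ∈ B, so 13 ∉ (A ∖ B)^c ∖ B
13 ∉ ((A ∖ B)^c ∖ B) and 13 ∉ A, so 13 ∉ ((A ∖ B)^c ∖ B) ∩ A
13 ∉ (A △ B)^c and 13 ∉ (((A ∖ B)^c ∖ B) ∩ A), so 13 ∉ (A △ B)^c △ (((A ∖ B)^c ∖ B) ∩ A)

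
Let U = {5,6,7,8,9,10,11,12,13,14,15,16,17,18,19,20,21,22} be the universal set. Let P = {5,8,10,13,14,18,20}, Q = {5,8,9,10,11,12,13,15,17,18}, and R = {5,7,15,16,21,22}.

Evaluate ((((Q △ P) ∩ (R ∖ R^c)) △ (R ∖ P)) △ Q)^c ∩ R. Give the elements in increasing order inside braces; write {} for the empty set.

Q △ P = {9,11,12,14,15,17,20}
R^c = {6,8,9,10,11,12,13,14,17,18,19,20}
R ∖ R^c = {5,7,15,16,21,22}
(Q △ P) ∩ (R ∖ R^c) = {15}
R ∖ P = {7,15,16,21,22}
((Q △ P) ∩ (R ∖ R^c)) △ (R ∖ P) = {7,16,21,22}
(((Q △ P) ∩ (R ∖ R^c)) △ (R ∖ P)) △ Q = {5,7,8,9,10,11,12,13,15,16,17,18,21,22}
((((Q △ P) ∩ (R ∖ R^c)) △ (R ∖ P)) △ Q)^c = {6,14,19,20}
((((Q △ P) ∩ (R ∖ R^c)) △ (R ∖ P)) △ Q)^c ∩ R = {}

{}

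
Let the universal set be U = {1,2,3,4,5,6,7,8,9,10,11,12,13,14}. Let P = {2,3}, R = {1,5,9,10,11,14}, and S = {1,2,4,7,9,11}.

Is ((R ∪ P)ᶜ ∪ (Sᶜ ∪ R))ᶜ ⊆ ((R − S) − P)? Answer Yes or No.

No

R ∪ P = {1,2,3,5,9,10,11,14}
(R ∪ P)ᶜ = {4,6,7,8,12,13}
Sᶜ = {3,5,6,8,10,12,13,14}
Sᶜ ∪ R = {1,3,5,6,8,9,10,11,12,13,14}
(R ∪ P)ᶜ ∪ (Sᶜ ∪ R) = {1,3,4,5,6,7,8,9,10,11,12,13,14}
((R ∪ P)ᶜ ∪ (Sᶜ ∪ R))ᶜ = {2}
R − S = {5,10,14}
(R − S) − P = {5,10,14}
2 ∈ ((R ∪ P)ᶜ ∪ (Sᶜ ∪ R))ᶜ but 2 ∉ (R − S) − P, so the inclusion fails.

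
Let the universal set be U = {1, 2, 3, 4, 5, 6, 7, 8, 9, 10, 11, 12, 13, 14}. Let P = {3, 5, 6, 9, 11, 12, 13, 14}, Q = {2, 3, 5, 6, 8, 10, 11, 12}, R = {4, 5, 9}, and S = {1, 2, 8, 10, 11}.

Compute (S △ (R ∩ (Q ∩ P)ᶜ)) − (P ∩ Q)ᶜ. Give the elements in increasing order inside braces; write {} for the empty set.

Q ∩ P = {3, 5, 6, 11, 12}
(Q ∩ P)ᶜ = {1, 2, 4, 7, 8, 9, 10, 13, 14}
R ∩ (Q ∩ P)ᶜ = {4, 9}
S △ (R ∩ (Q ∩ P)ᶜ) = {1, 2, 4, 8, 9, 10, 11}
P ∩ Q = {3, 5, 6, 11, 12}
(P ∩ Q)ᶜ = {1, 2, 4, 7, 8, 9, 10, 13, 14}
(S △ (R ∩ (Q ∩ P)ᶜ)) − (P ∩ Q)ᶜ = {11}

{11}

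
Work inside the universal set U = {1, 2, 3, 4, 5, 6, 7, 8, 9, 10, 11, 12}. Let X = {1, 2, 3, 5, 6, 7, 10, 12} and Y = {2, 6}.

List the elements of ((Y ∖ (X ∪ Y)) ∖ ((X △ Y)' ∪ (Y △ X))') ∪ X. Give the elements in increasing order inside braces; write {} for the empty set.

X ∪ Y = {1, 2, 3, 5, 6, 7, 10, 12}
Y ∖ (X ∪ Y) = {}
X △ Y = {1, 3, 5, 7, 10, 12}
(X △ Y)' = {2, 4, 6, 8, 9, 11}
Y △ X = {1, 3, 5, 7, 10, 12}
(X △ Y)' ∪ (Y △ X) = {1, 2, 3, 4, 5, 6, 7, 8, 9, 10, 11, 12}
((X △ Y)' ∪ (Y △ X))' = {}
(Y ∖ (X ∪ Y)) ∖ ((X △ Y)' ∪ (Y △ X))' = {}
((Y ∖ (X ∪ Y)) ∖ ((X △ Y)' ∪ (Y △ X))') ∪ X = {1, 2, 3, 5, 6, 7, 10, 12}

{1, 2, 3, 5, 6, 7, 10, 12}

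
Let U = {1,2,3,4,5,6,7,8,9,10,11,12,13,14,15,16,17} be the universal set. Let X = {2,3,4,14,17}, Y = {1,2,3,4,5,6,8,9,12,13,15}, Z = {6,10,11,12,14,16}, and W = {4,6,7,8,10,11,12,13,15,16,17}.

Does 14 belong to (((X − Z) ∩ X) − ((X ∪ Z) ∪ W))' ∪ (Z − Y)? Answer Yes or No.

14 ∈ X and 14 ∈ Z, so 14 ∉ X − Z
14 ∉ (X − Z) and 14 ∈ X, so 14 ∉ (X − Z) ∩ X
14 ∈ X and 14 ∈ Z, so 14 ∈ X ∪ Z
14 ∈ (X ∪ Z) and 14 ∉ W, so 14 ∈ (X ∪ Z) ∪ W
14 ∉ ((X − Z) ∩ X) and 14 ∈ ((X ∪ Z) ∪ W), so 14 ∉ ((X − Z) ∩ X) − ((X ∪ Z) ∪ W)
14 ∈ (((X − Z) ∩ X) − ((X ∪ Z) ∪ W))' since 14 ∉ (((X − Z) ∩ X) − ((X ∪ Z) ∪ W))
14 ∈ Z and 14 ∉ Y, so 14 ∈ Z − Y
14 ∈ (((X − Z) ∩ X) − ((X ∪ Z) ∪ W))' and 14 ∈ (Z − Y), so 14 ∈ (((X − Z) ∩ X) − ((X ∪ Z) ∪ W))' ∪ (Z − Y)

Yes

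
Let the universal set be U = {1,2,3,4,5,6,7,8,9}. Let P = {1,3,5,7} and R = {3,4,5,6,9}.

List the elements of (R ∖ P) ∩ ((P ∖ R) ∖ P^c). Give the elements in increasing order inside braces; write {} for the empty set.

R ∖ P = {4,6,9}
P ∖ R = {1,7}
P^c = {2,4,6,8,9}
(P ∖ R) ∖ P^c = {1,7}
(R ∖ P) ∩ ((P ∖ R) ∖ P^c) = {}

{}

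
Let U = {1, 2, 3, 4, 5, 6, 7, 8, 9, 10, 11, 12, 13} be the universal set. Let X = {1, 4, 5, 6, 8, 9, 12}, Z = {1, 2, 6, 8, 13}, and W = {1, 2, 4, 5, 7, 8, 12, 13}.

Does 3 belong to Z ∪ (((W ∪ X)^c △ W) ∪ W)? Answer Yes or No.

Yes

3 ∉ W and 3 ∉ X, so 3 ∉ W ∪ X
3 ∈ (W ∪ X)^c since 3 ∉ (W ∪ X)
3 ∈ (W ∪ X)^c and 3 ∉ W, so 3 ∈ (W ∪ X)^c △ W
3 ∈ ((W ∪ X)^c △ W) and 3 ∉ W, so 3 ∈ ((W ∪ X)^c △ W) ∪ W
3 ∉ Z and 3 ∈ (((W ∪ X)^c △ W) ∪ W), so 3 ∈ Z ∪ (((W ∪ X)^c △ W) ∪ W)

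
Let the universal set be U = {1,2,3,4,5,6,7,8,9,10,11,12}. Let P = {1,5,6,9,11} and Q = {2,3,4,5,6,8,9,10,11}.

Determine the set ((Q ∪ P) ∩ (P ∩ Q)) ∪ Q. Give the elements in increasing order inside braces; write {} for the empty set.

{2,3,4,5,6,8,9,10,11}

Q ∪ P = {1,2,3,4,5,6,8,9,10,11}
P ∩ Q = {5,6,9,11}
(Q ∪ P) ∩ (P ∩ Q) = {5,6,9,11}
((Q ∪ P) ∩ (P ∩ Q)) ∪ Q = {2,3,4,5,6,8,9,10,11}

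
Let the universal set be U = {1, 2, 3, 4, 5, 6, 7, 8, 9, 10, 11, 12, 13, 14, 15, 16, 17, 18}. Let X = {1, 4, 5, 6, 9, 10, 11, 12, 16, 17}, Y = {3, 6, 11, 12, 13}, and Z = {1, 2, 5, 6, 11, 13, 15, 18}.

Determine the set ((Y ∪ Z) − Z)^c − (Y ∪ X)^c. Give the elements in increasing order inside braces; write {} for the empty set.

{1, 4, 5, 6, 9, 10, 11, 13, 16, 17}

Y ∪ Z = {1, 2, 3, 5, 6, 11, 12, 13, 15, 18}
(Y ∪ Z) − Z = {3, 12}
((Y ∪ Z) − Z)^c = {1, 2, 4, 5, 6, 7, 8, 9, 10, 11, 13, 14, 15, 16, 17, 18}
Y ∪ X = {1, 3, 4, 5, 6, 9, 10, 11, 12, 13, 16, 17}
(Y ∪ X)^c = {2, 7, 8, 14, 15, 18}
((Y ∪ Z) − Z)^c − (Y ∪ X)^c = {1, 4, 5, 6, 9, 10, 11, 13, 16, 17}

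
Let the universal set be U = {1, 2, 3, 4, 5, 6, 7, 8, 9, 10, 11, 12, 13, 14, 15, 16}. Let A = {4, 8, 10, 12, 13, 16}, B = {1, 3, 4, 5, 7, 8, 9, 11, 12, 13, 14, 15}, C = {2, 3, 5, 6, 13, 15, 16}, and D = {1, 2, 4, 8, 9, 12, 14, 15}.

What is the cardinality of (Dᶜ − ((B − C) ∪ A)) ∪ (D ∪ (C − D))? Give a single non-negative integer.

13

Dᶜ = {3, 5, 6, 7, 10, 11, 13, 16}
B − C = {1, 4, 7, 8, 9, 11, 12, 14}
(B − C) ∪ A = {1, 4, 7, 8, 9, 10, 11, 12, 13, 14, 16}
Dᶜ − ((B − C) ∪ A) = {3, 5, 6}
C − D = {3, 5, 6, 13, 16}
D ∪ (C − D) = {1, 2, 3, 4, 5, 6, 8, 9, 12, 13, 14, 15, 16}
(Dᶜ − ((B − C) ∪ A)) ∪ (D ∪ (C − D)) = {1, 2, 3, 4, 5, 6, 8, 9, 12, 13, 14, 15, 16}
|(Dᶜ − ((B − C) ∪ A)) ∪ (D ∪ (C − D))| = 13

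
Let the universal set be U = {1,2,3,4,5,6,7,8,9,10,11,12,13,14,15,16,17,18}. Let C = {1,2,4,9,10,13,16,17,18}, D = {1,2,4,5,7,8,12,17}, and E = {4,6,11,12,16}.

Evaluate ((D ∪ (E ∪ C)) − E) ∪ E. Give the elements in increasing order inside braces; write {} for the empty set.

E ∪ C = {1,2,4,6,9,10,11,12,13,16,17,18}
D ∪ (E ∪ C) = {1,2,4,5,6,7,8,9,10,11,12,13,16,17,18}
(D ∪ (E ∪ C)) − E = {1,2,5,7,8,9,10,13,17,18}
((D ∪ (E ∪ C)) − E) ∪ E = {1,2,4,5,6,7,8,9,10,11,12,13,16,17,18}

{1,2,4,5,6,7,8,9,10,11,12,13,16,17,18}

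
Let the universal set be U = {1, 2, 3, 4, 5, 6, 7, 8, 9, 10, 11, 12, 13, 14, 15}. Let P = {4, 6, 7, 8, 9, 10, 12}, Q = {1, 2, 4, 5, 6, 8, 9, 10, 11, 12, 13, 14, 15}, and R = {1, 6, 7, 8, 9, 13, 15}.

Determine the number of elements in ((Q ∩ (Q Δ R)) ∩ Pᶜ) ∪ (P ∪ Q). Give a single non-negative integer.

14

Q Δ R = {2, 4, 5, 7, 10, 11, 12, 14}
Q ∩ (Q Δ R) = {2, 4, 5, 10, 11, 12, 14}
Pᶜ = {1, 2, 3, 5, 11, 13, 14, 15}
(Q ∩ (Q Δ R)) ∩ Pᶜ = {2, 5, 11, 14}
P ∪ Q = {1, 2, 4, 5, 6, 7, 8, 9, 10, 11, 12, 13, 14, 15}
((Q ∩ (Q Δ R)) ∩ Pᶜ) ∪ (P ∪ Q) = {1, 2, 4, 5, 6, 7, 8, 9, 10, 11, 12, 13, 14, 15}
|((Q ∩ (Q Δ R)) ∩ Pᶜ) ∪ (P ∪ Q)| = 14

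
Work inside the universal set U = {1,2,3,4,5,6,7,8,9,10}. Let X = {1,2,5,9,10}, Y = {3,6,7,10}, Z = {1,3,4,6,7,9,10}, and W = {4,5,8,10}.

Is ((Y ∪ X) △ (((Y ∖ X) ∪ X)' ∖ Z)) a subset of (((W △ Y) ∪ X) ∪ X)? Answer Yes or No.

Y ∪ X = {1,2,3,5,6,7,9,10}
Y ∖ X = {3,6,7}
(Y ∖ X) ∪ X = {1,2,3,5,6,7,9,10}
((Y ∖ X) ∪ X)' = {4,8}
((Y ∖ X) ∪ X)' ∖ Z = {8}
(Y ∪ X) △ (((Y ∖ X) ∪ X)' ∖ Z) = {1,2,3,5,6,7,8,9,10}
W △ Y = {3,4,5,6,7,8}
(W △ Y) ∪ X = {1,2,3,4,5,6,7,8,9,10}
((W △ Y) ∪ X) ∪ X = {1,2,3,4,5,6,7,8,9,10}
Every element of {1,2,3,5,6,7,8,9,10} is in {1,2,3,4,5,6,7,8,9,10}, so (Y ∪ X) △ (((Y ∖ X) ∪ X)' ∖ Z) ⊆ ((W △ Y) ∪ X) ∪ X.

Yes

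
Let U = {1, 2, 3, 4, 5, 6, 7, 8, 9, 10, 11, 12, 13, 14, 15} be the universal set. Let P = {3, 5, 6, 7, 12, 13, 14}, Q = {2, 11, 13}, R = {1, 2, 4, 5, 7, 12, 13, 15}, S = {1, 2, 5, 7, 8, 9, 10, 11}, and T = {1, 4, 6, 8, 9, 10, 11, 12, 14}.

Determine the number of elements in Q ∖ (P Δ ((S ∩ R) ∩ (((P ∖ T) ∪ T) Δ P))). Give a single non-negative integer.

S ∩ R = {1, 2, 5, 7}
P ∖ T = {3, 5, 7, 13}
(P ∖ T) ∪ T = {1, 3, 4, 5, 6, 7, 8, 9, 10, 11, 12, 13, 14}
((P ∖ T) ∪ T) Δ P = {1, 4, 8, 9, 10, 11}
(S ∩ R) ∩ (((P ∖ T) ∪ T) Δ P) = {1}
P Δ ((S ∩ R) ∩ (((P ∖ T) ∪ T) Δ P)) = {1, 3, 5, 6, 7, 12, 13, 14}
Q ∖ (P Δ ((S ∩ R) ∩ (((P ∖ T) ∪ T) Δ P))) = {2, 11}
|Q ∖ (P Δ ((S ∩ R) ∩ (((P ∖ T) ∪ T) Δ P)))| = 2

2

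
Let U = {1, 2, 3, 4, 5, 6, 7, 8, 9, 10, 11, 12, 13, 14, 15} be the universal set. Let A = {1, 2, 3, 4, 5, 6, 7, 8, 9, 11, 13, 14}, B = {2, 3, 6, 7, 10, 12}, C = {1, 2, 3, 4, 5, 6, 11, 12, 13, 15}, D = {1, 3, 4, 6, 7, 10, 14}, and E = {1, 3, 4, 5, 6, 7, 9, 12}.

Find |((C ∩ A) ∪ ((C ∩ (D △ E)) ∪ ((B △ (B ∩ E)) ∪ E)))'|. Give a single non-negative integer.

3

C ∩ A = {1, 2, 3, 4, 5, 6, 11, 13}
D △ E = {5, 9, 10, 12, 14}
C ∩ (D △ E) = {5, 12}
B ∩ E = {3, 6, 7, 12}
B △ (B ∩ E) = {2, 10}
(B △ (B ∩ E)) ∪ E = {1, 2, 3, 4, 5, 6, 7, 9, 10, 12}
(C ∩ (D △ E)) ∪ ((B △ (B ∩ E)) ∪ E) = {1, 2, 3, 4, 5, 6, 7, 9, 10, 12}
(C ∩ A) ∪ ((C ∩ (D △ E)) ∪ ((B △ (B ∩ E)) ∪ E)) = {1, 2, 3, 4, 5, 6, 7, 9, 10, 11, 12, 13}
((C ∩ A) ∪ ((C ∩ (D △ E)) ∪ ((B △ (B ∩ E)) ∪ E)))' = {8, 14, 15}
|((C ∩ A) ∪ ((C ∩ (D △ E)) ∪ ((B △ (B ∩ E)) ∪ E)))'| = 3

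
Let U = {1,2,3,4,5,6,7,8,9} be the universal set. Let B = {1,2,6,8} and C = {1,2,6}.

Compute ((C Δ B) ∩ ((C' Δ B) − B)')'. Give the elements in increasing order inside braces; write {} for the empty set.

C Δ B = {8}
C' = {3,4,5,7,8,9}
C' Δ B = {1,2,3,4,5,6,7,9}
(C' Δ B) − B = {3,4,5,7,9}
((C' Δ B) − B)' = {1,2,6,8}
(C Δ B) ∩ ((C' Δ B) − B)' = {8}
((C Δ B) ∩ ((C' Δ B) − B)')' = {1,2,3,4,5,6,7,9}

{1,2,3,4,5,6,7,9}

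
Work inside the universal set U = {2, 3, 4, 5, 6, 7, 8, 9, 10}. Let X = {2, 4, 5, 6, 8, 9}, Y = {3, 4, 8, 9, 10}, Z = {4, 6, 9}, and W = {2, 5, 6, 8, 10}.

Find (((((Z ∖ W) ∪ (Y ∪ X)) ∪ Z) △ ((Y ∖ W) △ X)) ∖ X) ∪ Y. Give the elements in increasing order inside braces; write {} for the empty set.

{3, 4, 8, 9, 10}

Z ∖ W = {4, 9}
Y ∪ X = {2, 3, 4, 5, 6, 8, 9, 10}
(Z ∖ W) ∪ (Y ∪ X) = {2, 3, 4, 5, 6, 8, 9, 10}
((Z ∖ W) ∪ (Y ∪ X)) ∪ Z = {2, 3, 4, 5, 6, 8, 9, 10}
Y ∖ W = {3, 4, 9}
(Y ∖ W) △ X = {2, 3, 5, 6, 8}
(((Z ∖ W) ∪ (Y ∪ X)) ∪ Z) △ ((Y ∖ W) △ X) = {4, 9, 10}
((((Z ∖ W) ∪ (Y ∪ X)) ∪ Z) △ ((Y ∖ W) △ X)) ∖ X = {10}
(((((Z ∖ W) ∪ (Y ∪ X)) ∪ Z) △ ((Y ∖ W) △ X)) ∖ X) ∪ Y = {3, 4, 8, 9, 10}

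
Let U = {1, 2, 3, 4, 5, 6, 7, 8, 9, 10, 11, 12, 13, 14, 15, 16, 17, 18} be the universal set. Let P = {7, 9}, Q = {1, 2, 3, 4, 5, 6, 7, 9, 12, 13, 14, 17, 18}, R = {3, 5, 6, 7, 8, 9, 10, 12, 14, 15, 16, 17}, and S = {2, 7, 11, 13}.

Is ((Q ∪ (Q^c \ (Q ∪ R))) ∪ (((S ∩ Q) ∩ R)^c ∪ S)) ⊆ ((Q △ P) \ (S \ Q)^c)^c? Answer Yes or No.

Q^c = {8, 10, 11, 15, 16}
Q ∪ R = {1, 2, 3, 4, 5, 6, 7, 8, 9, 10, 12, 13, 14, 15, 16, 17, 18}
Q^c \ (Q ∪ R) = {11}
Q ∪ (Q^c \ (Q ∪ R)) = {1, 2, 3, 4, 5, 6, 7, 9, 11, 12, 13, 14, 17, 18}
S ∩ Q = {2, 7, 13}
(S ∩ Q) ∩ R = {7}
((S ∩ Q) ∩ R)^c = {1, 2, 3, 4, 5, 6, 8, 9, 10, 11, 12, 13, 14, 15, 16, 17, 18}
((S ∩ Q) ∩ R)^c ∪ S = {1, 2, 3, 4, 5, 6, 7, 8, 9, 10, 11, 12, 13, 14, 15, 16, 17, 18}
(Q ∪ (Q^c \ (Q ∪ R))) ∪ (((S ∩ Q) ∩ R)^c ∪ S) = {1, 2, 3, 4, 5, 6, 7, 8, 9, 10, 11, 12, 13, 14, 15, 16, 17, 18}
Q △ P = {1, 2, 3, 4, 5, 6, 12, 13, 14, 17, 18}
S \ Q = {11}
(S \ Q)^c = {1, 2, 3, 4, 5, 6, 7, 8, 9, 10, 12, 13, 14, 15, 16, 17, 18}
(Q △ P) \ (S \ Q)^c = {}
((Q △ P) \ (S \ Q)^c)^c = {1, 2, 3, 4, 5, 6, 7, 8, 9, 10, 11, 12, 13, 14, 15, 16, 17, 18}
Every element of {1, 2, 3, 4, 5, 6, 7, 8, 9, 10, 11, 12, 13, 14, 15, 16, 17, 18} is in {1, 2, 3, 4, 5, 6, 7, 8, 9, 10, 11, 12, 13, 14, 15, 16, 17, 18}, so (Q ∪ (Q^c \ (Q ∪ R))) ∪ (((S ∩ Q) ∩ R)^c ∪ S) ⊆ ((Q △ P) \ (S \ Q)^c)^c.

Yes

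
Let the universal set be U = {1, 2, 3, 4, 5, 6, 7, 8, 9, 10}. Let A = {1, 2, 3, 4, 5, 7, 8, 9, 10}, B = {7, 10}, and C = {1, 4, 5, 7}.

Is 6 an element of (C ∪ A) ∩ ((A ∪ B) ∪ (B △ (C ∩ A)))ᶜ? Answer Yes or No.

No

6 ∉ C and 6 ∉ A, so 6 ∉ C ∪ A
6 ∉ A and 6 ∉ B, so 6 ∉ A ∪ B
6 ∉ C and 6 ∉ A, so 6 ∉ C ∩ A
6 ∉ B and 6 ∉ (C ∩ A), so 6 ∉ B △ (C ∩ A)
6 ∉ (A ∪ B) and 6 ∉ (B △ (C ∩ A)), so 6 ∉ (A ∪ B) ∪ (B △ (C ∩ A))
6 ∈ ((A ∪ B) ∪ (B △ (C ∩ A)))ᶜ since 6 ∉ ((A ∪ B) ∪ (B △ (C ∩ A)))
6 ∉ (C ∪ A) and 6 ∈ ((A ∪ B) ∪ (B △ (C ∩ A)))ᶜ, so 6 ∉ (C ∪ A) ∩ ((A ∪ B) ∪ (B △ (C ∩ A)))ᶜ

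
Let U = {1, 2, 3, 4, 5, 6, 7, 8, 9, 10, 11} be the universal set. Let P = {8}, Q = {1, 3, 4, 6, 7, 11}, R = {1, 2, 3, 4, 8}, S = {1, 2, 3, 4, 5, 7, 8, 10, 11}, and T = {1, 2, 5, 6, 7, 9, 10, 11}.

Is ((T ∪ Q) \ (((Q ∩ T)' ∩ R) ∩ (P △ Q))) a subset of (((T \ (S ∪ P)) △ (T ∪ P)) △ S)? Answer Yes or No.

No

T ∪ Q = {1, 2, 3, 4, 5, 6, 7, 9, 10, 11}
Q ∩ T = {1, 6, 7, 11}
(Q ∩ T)' = {2, 3, 4, 5, 8, 9, 10}
(Q ∩ T)' ∩ R = {2, 3, 4, 8}
P △ Q = {1, 3, 4, 6, 7, 8, 11}
((Q ∩ T)' ∩ R) ∩ (P △ Q) = {3, 4, 8}
(T ∪ Q) \ (((Q ∩ T)' ∩ R) ∩ (P △ Q)) = {1, 2, 5, 6, 7, 9, 10, 11}
S ∪ P = {1, 2, 3, 4, 5, 7, 8, 10, 11}
T \ (S ∪ P) = {6, 9}
T ∪ P = {1, 2, 5, 6, 7, 8, 9, 10, 11}
(T \ (S ∪ P)) △ (T ∪ P) = {1, 2, 5, 7, 8, 10, 11}
((T \ (S ∪ P)) △ (T ∪ P)) △ S = {3, 4}
1 ∈ (T ∪ Q) \ (((Q ∩ T)' ∩ R) ∩ (P △ Q)) but 1 ∉ ((T \ (S ∪ P)) △ (T ∪ P)) △ S, so the inclusion fails.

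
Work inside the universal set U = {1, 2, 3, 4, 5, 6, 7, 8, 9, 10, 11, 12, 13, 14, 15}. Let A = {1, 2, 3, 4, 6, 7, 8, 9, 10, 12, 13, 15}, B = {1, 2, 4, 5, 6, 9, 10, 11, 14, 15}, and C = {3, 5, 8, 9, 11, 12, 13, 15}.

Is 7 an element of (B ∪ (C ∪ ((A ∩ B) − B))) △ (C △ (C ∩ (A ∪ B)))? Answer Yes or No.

7 ∈ A and 7 ∉ B, so 7 ∉ A ∩ B
7 ∉ (A ∩ B) and 7 ∉ B, so 7 ∉ (A ∩ B) − B
7 ∉ C and 7 ∉ ((A ∩ B) − B), so 7 ∉ C ∪ ((A ∩ B) − B)
7 ∉ B and 7 ∉ (C ∪ ((A ∩ B) − B)), so 7 ∉ B ∪ (C ∪ ((A ∩ B) − B))
7 ∈ A and 7 ∉ B, so 7 ∈ A ∪ B
7 ∉ C and 7 ∈ (A ∪ B), so 7 ∉ C ∩ (A ∪ B)
7 ∉ C and 7 ∉ (C ∩ (A ∪ B)), so 7 ∉ C △ (C ∩ (A ∪ B))
7 ∉ (B ∪ (C ∪ ((A ∩ B) − B))) and 7 ∉ (C △ (C ∩ (A ∪ B))), so 7 ∉ (B ∪ (C ∪ ((A ∩ B) − B))) △ (C △ (C ∩ (A ∪ B)))

No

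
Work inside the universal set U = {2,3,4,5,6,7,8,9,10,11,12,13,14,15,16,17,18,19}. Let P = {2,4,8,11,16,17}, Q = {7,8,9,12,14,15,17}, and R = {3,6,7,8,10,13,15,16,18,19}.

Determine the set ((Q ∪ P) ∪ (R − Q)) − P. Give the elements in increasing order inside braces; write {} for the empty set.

{3,6,7,9,10,12,13,14,15,18,19}

Q ∪ P = {2,4,7,8,9,11,12,14,15,16,17}
R − Q = {3,6,10,13,16,18,19}
(Q ∪ P) ∪ (R − Q) = {2,3,4,6,7,8,9,10,11,12,13,14,15,16,17,18,19}
((Q ∪ P) ∪ (R − Q)) − P = {3,6,7,9,10,12,13,14,15,18,19}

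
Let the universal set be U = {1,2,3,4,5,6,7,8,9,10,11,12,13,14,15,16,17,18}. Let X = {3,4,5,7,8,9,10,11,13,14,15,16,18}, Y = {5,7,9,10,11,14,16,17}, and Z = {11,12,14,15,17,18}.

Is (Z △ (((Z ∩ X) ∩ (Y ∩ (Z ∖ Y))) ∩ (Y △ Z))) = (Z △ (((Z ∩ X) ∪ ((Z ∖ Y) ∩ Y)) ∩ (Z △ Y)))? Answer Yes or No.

Z ∩ X = {11,14,15,18}
Z ∖ Y = {12,15,18}
Y ∩ (Z ∖ Y) = {}
(Z ∩ X) ∩ (Y ∩ (Z ∖ Y)) = {}
Y △ Z = {5,7,9,10,12,15,16,18}
((Z ∩ X) ∩ (Y ∩ (Z ∖ Y))) ∩ (Y △ Z) = {}
Z △ (((Z ∩ X) ∩ (Y ∩ (Z ∖ Y))) ∩ (Y △ Z)) = {11,12,14,15,17,18}
(Z ∖ Y) ∩ Y = {}
(Z ∩ X) ∪ ((Z ∖ Y) ∩ Y) = {11,14,15,18}
Z △ Y = {5,7,9,10,12,15,16,18}
((Z ∩ X) ∪ ((Z ∖ Y) ∩ Y)) ∩ (Z △ Y) = {15,18}
Z △ (((Z ∩ X) ∪ ((Z ∖ Y) ∩ Y)) ∩ (Z △ Y)) = {11,12,14,17}
15 ∈ Z △ (((Z ∩ X) ∩ (Y ∩ (Z ∖ Y))) ∩ (Y △ Z)) but 15 ∉ Z △ (((Z ∩ X) ∪ ((Z ∖ Y) ∩ Y)) ∩ (Z △ Y)), so they differ.

No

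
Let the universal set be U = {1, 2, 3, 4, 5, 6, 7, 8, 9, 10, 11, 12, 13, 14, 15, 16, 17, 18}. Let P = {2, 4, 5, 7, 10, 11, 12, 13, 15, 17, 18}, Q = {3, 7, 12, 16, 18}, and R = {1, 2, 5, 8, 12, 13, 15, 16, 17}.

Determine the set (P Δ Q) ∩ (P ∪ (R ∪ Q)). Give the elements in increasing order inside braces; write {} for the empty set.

{2, 3, 4, 5, 10, 11, 13, 15, 16, 17}

P Δ Q = {2, 3, 4, 5, 10, 11, 13, 15, 16, 17}
R ∪ Q = {1, 2, 3, 5, 7, 8, 12, 13, 15, 16, 17, 18}
P ∪ (R ∪ Q) = {1, 2, 3, 4, 5, 7, 8, 10, 11, 12, 13, 15, 16, 17, 18}
(P Δ Q) ∩ (P ∪ (R ∪ Q)) = {2, 3, 4, 5, 10, 11, 13, 15, 16, 17}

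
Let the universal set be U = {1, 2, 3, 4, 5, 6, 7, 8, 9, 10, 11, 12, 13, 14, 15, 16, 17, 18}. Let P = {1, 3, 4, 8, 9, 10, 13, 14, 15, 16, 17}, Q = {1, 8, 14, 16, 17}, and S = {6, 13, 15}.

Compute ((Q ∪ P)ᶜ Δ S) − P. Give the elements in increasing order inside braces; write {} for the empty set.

{2, 5, 7, 11, 12, 18}

Q ∪ P = {1, 3, 4, 8, 9, 10, 13, 14, 15, 16, 17}
(Q ∪ P)ᶜ = {2, 5, 6, 7, 11, 12, 18}
(Q ∪ P)ᶜ Δ S = {2, 5, 7, 11, 12, 13, 15, 18}
((Q ∪ P)ᶜ Δ S) − P = {2, 5, 7, 11, 12, 18}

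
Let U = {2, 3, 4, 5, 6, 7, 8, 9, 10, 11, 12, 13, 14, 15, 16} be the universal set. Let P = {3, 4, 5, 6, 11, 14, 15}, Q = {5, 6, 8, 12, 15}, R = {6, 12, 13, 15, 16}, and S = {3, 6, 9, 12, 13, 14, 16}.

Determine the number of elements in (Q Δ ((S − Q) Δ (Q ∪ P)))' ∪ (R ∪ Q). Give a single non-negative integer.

S − Q = {3, 9, 13, 14, 16}
Q ∪ P = {3, 4, 5, 6, 8, 11, 12, 14, 15}
(S − Q) Δ (Q ∪ P) = {4, 5, 6, 8, 9, 11, 12, 13, 15, 16}
Q Δ ((S − Q) Δ (Q ∪ P)) = {4, 9, 11, 13, 16}
(Q Δ ((S − Q) Δ (Q ∪ P)))' = {2, 3, 5, 6, 7, 8, 10, 12, 14, 15}
R ∪ Q = {5, 6, 8, 12, 13, 15, 16}
(Q Δ ((S − Q) Δ (Q ∪ P)))' ∪ (R ∪ Q) = {2, 3, 5, 6, 7, 8, 10, 12, 13, 14, 15, 16}
|(Q Δ ((S − Q) Δ (Q ∪ P)))' ∪ (R ∪ Q)| = 12

12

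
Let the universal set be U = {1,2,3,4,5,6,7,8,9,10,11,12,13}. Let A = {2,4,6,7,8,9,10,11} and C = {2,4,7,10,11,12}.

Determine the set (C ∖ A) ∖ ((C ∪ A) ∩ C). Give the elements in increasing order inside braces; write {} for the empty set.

C ∖ A = {12}
C ∪ A = {2,4,6,7,8,9,10,11,12}
(C ∪ A) ∩ C = {2,4,7,10,11,12}
(C ∖ A) ∖ ((C ∪ A) ∩ C) = {}

{}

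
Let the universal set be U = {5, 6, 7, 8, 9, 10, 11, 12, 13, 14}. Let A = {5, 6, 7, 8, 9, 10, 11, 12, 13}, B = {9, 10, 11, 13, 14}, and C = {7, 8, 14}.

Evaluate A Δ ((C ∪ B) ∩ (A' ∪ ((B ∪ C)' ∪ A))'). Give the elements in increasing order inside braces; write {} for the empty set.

{5, 6, 7, 8, 9, 10, 11, 12, 13}

C ∪ B = {7, 8, 9, 10, 11, 13, 14}
A' = {14}
B ∪ C = {7, 8, 9, 10, 11, 13, 14}
(B ∪ C)' = {5, 6, 12}
(B ∪ C)' ∪ A = {5, 6, 7, 8, 9, 10, 11, 12, 13}
A' ∪ ((B ∪ C)' ∪ A) = {5, 6, 7, 8, 9, 10, 11, 12, 13, 14}
(A' ∪ ((B ∪ C)' ∪ A))' = {}
(C ∪ B) ∩ (A' ∪ ((B ∪ C)' ∪ A))' = {}
A Δ ((C ∪ B) ∩ (A' ∪ ((B ∪ C)' ∪ A))') = {5, 6, 7, 8, 9, 10, 11, 12, 13}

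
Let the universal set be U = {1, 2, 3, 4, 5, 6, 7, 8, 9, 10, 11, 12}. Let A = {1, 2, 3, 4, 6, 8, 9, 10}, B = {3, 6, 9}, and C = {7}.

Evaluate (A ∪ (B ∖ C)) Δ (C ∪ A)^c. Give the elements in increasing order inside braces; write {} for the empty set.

B ∖ C = {3, 6, 9}
A ∪ (B ∖ C) = {1, 2, 3, 4, 6, 8, 9, 10}
C ∪ A = {1, 2, 3, 4, 6, 7, 8, 9, 10}
(C ∪ A)^c = {5, 11, 12}
(A ∪ (B ∖ C)) Δ (C ∪ A)^c = {1, 2, 3, 4, 5, 6, 8, 9, 10, 11, 12}

{1, 2, 3, 4, 5, 6, 8, 9, 10, 11, 12}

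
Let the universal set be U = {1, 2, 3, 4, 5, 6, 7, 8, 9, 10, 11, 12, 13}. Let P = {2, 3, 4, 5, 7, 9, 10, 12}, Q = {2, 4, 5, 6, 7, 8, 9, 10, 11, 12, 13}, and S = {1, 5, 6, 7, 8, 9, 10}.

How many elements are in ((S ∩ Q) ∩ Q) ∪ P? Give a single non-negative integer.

S ∩ Q = {5, 6, 7, 8, 9, 10}
(S ∩ Q) ∩ Q = {5, 6, 7, 8, 9, 10}
((S ∩ Q) ∩ Q) ∪ P = {2, 3, 4, 5, 6, 7, 8, 9, 10, 12}
|((S ∩ Q) ∩ Q) ∪ P| = 10

10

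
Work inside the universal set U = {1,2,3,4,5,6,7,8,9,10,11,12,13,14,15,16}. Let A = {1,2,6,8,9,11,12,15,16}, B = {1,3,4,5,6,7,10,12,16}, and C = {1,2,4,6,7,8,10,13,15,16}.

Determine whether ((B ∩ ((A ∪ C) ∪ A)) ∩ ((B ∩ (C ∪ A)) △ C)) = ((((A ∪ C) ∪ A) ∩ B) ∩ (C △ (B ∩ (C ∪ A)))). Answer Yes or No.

A ∪ C = {1,2,4,6,7,8,9,10,11,12,13,15,16}
(A ∪ C) ∪ A = {1,2,4,6,7,8,9,10,11,12,13,15,16}
B ∩ ((A ∪ C) ∪ A) = {1,4,6,7,10,12,16}
C ∪ A = {1,2,4,6,7,8,9,10,11,12,13,15,16}
B ∩ (C ∪ A) = {1,4,6,7,10,12,16}
(B ∩ (C ∪ A)) △ C = {2,8,12,13,15}
(B ∩ ((A ∪ C) ∪ A)) ∩ ((B ∩ (C ∪ A)) △ C) = {12}
((A ∪ C) ∪ A) ∩ B = {1,4,6,7,10,12,16}
C △ (B ∩ (C ∪ A)) = {2,8,12,13,15}
(((A ∪ C) ∪ A) ∩ B) ∩ (C △ (B ∩ (C ∪ A))) = {12}
Both equal {12}, so (B ∩ ((A ∪ C) ∪ A)) ∩ ((B ∩ (C ∪ A)) △ C) = (((A ∪ C) ∪ A) ∩ B) ∩ (C △ (B ∩ (C ∪ A))).

Yes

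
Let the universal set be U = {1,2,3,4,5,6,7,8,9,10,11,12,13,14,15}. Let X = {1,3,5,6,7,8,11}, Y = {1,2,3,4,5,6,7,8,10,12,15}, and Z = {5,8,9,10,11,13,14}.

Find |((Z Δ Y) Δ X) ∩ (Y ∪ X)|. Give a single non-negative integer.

6

Z Δ Y = {1,2,3,4,6,7,9,11,12,13,14,15}
(Z Δ Y) Δ X = {2,4,5,8,9,12,13,14,15}
Y ∪ X = {1,2,3,4,5,6,7,8,10,11,12,15}
((Z Δ Y) Δ X) ∩ (Y ∪ X) = {2,4,5,8,12,15}
|((Z Δ Y) Δ X) ∩ (Y ∪ X)| = 6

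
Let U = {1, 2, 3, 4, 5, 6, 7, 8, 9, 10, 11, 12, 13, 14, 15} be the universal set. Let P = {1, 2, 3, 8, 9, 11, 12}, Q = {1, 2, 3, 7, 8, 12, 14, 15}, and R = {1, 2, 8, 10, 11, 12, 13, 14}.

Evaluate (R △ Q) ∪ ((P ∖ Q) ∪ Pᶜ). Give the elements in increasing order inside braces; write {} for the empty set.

{3, 4, 5, 6, 7, 9, 10, 11, 13, 14, 15}

R △ Q = {3, 7, 10, 11, 13, 15}
P ∖ Q = {9, 11}
Pᶜ = {4, 5, 6, 7, 10, 13, 14, 15}
(P ∖ Q) ∪ Pᶜ = {4, 5, 6, 7, 9, 10, 11, 13, 14, 15}
(R △ Q) ∪ ((P ∖ Q) ∪ Pᶜ) = {3, 4, 5, 6, 7, 9, 10, 11, 13, 14, 15}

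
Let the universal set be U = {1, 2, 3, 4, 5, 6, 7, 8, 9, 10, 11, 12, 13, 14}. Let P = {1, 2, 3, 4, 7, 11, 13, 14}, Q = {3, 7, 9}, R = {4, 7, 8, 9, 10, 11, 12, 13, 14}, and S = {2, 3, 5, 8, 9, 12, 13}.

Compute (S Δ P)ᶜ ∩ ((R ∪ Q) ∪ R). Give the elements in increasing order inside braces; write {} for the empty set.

S Δ P = {1, 4, 5, 7, 8, 9, 11, 12, 14}
(S Δ P)ᶜ = {2, 3, 6, 10, 13}
R ∪ Q = {3, 4, 7, 8, 9, 10, 11, 12, 13, 14}
(R ∪ Q) ∪ R = {3, 4, 7, 8, 9, 10, 11, 12, 13, 14}
(S Δ P)ᶜ ∩ ((R ∪ Q) ∪ R) = {3, 10, 13}

{3, 10, 13}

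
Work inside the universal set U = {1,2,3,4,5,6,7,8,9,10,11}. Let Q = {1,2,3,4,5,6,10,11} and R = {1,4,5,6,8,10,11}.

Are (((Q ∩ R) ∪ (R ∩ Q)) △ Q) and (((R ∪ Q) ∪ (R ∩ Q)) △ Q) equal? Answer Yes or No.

Q ∩ R = {1,4,5,6,10,11}
R ∩ Q = {1,4,5,6,10,11}
(Q ∩ R) ∪ (R ∩ Q) = {1,4,5,6,10,11}
((Q ∩ R) ∪ (R ∩ Q)) △ Q = {2,3}
R ∪ Q = {1,2,3,4,5,6,8,10,11}
(R ∪ Q) ∪ (R ∩ Q) = {1,2,3,4,5,6,8,10,11}
((R ∪ Q) ∪ (R ∩ Q)) △ Q = {8}
2 ∈ ((Q ∩ R) ∪ (R ∩ Q)) △ Q but 2 ∉ ((R ∪ Q) ∪ (R ∩ Q)) △ Q, so they differ.

No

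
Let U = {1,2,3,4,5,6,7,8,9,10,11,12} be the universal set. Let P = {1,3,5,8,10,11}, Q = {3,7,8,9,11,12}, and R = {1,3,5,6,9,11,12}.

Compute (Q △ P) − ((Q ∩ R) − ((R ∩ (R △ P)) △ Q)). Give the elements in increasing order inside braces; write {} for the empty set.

{1,5,7,10}

Q △ P = {1,5,7,9,10,12}
Q ∩ R = {3,9,11,12}
R △ P = {6,8,9,10,12}
R ∩ (R △ P) = {6,9,12}
(R ∩ (R △ P)) △ Q = {3,6,7,8,11}
(Q ∩ R) − ((R ∩ (R △ P)) △ Q) = {9,12}
(Q △ P) − ((Q ∩ R) − ((R ∩ (R △ P)) △ Q)) = {1,5,7,10}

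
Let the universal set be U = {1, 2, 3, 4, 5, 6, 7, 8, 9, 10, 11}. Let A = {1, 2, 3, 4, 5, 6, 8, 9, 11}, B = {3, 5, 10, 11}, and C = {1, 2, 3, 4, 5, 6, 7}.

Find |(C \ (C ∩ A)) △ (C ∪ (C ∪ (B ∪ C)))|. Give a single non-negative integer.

C ∩ A = {1, 2, 3, 4, 5, 6}
C \ (C ∩ A) = {7}
B ∪ C = {1, 2, 3, 4, 5, 6, 7, 10, 11}
C ∪ (B ∪ C) = {1, 2, 3, 4, 5, 6, 7, 10, 11}
C ∪ (C ∪ (B ∪ C)) = {1, 2, 3, 4, 5, 6, 7, 10, 11}
(C \ (C ∩ A)) △ (C ∪ (C ∪ (B ∪ C))) = {1, 2, 3, 4, 5, 6, 10, 11}
|(C \ (C ∩ A)) △ (C ∪ (C ∪ (B ∪ C)))| = 8

8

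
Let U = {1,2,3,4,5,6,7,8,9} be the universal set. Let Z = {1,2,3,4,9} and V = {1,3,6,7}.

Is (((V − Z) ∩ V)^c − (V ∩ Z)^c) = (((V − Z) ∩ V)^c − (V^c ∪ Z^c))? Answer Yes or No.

V − Z = {6,7}
(V − Z) ∩ V = {6,7}
((V − Z) ∩ V)^c = {1,2,3,4,5,8,9}
V ∩ Z = {1,3}
(V ∩ Z)^c = {2,4,5,6,7,8,9}
((V − Z) ∩ V)^c − (V ∩ Z)^c = {1,3}
V^c = {2,4,5,8,9}
Z^c = {5,6,7,8}
V^c ∪ Z^c = {2,4,5,6,7,8,9}
((V − Z) ∩ V)^c − (V^c ∪ Z^c) = {1,3}
Both equal {1,3}, so ((V − Z) ∩ V)^c − (V ∩ Z)^c = ((V − Z) ∩ V)^c − (V^c ∪ Z^c).

Yes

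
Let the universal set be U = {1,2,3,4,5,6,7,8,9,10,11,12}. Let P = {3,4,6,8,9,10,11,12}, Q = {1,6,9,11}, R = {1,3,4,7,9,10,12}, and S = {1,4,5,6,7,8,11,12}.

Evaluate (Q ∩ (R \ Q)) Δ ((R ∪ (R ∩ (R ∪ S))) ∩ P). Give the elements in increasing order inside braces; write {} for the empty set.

R \ Q = {3,4,7,10,12}
Q ∩ (R \ Q) = {}
R ∪ S = {1,3,4,5,6,7,8,9,10,11,12}
R ∩ (R ∪ S) = {1,3,4,7,9,10,12}
R ∪ (R ∩ (R ∪ S)) = {1,3,4,7,9,10,12}
(R ∪ (R ∩ (R ∪ S))) ∩ P = {3,4,9,10,12}
(Q ∩ (R \ Q)) Δ ((R ∪ (R ∩ (R ∪ S))) ∩ P) = {3,4,9,10,12}

{3,4,9,10,12}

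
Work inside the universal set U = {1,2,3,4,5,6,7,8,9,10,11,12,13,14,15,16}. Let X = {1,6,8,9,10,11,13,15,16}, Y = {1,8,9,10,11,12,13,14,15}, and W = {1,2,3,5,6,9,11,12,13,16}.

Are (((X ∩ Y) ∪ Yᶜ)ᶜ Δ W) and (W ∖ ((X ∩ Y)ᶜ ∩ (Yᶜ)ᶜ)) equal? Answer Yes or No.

X ∩ Y = {1,8,9,10,11,13,15}
Yᶜ = {2,3,4,5,6,7,16}
(X ∩ Y) ∪ Yᶜ = {1,2,3,4,5,6,7,8,9,10,11,13,15,16}
((X ∩ Y) ∪ Yᶜ)ᶜ = {12,14}
((X ∩ Y) ∪ Yᶜ)ᶜ Δ W = {1,2,3,5,6,9,11,13,14,16}
(X ∩ Y)ᶜ = {2,3,4,5,6,7,12,14,16}
(Yᶜ)ᶜ = {1,8,9,10,11,12,13,14,15}
(X ∩ Y)ᶜ ∩ (Yᶜ)ᶜ = {12,14}
W ∖ ((X ∩ Y)ᶜ ∩ (Yᶜ)ᶜ) = {1,2,3,5,6,9,11,13,16}
14 ∈ ((X ∩ Y) ∪ Yᶜ)ᶜ Δ W but 14 ∉ W ∖ ((X ∩ Y)ᶜ ∩ (Yᶜ)ᶜ), so they differ.

No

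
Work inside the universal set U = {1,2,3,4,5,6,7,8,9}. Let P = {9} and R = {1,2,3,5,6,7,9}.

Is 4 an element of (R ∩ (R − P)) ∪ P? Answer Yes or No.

No

4 ∉ R and 4 ∉ P, so 4 ∉ R − P
4 ∉ R and 4 ∉ (R − P), so 4 ∉ R ∩ (R − P)
4 ∉ (R ∩ (R − P)) and 4 ∉ P, so 4 ∉ (R ∩ (R − P)) ∪ P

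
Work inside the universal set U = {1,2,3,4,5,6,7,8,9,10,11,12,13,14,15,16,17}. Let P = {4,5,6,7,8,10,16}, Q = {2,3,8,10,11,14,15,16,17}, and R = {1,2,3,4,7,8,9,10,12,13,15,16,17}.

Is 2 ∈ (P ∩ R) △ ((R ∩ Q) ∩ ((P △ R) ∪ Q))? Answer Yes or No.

Yes

2 ∉ P and 2 ∈ R, so 2 ∉ P ∩ R
2 ∈ R and 2 ∈ Q, so 2 ∈ R ∩ Q
2 ∉ P and 2 ∈ R, so 2 ∈ P △ R
2 ∈ (P △ R) and 2 ∈ Q, so 2 ∈ (P △ R) ∪ Q
2 ∈ (R ∩ Q) and 2 ∈ ((P △ R) ∪ Q), so 2 ∈ (R ∩ Q) ∩ ((P △ R) ∪ Q)
2 ∉ (P ∩ R) and 2 ∈ ((R ∩ Q) ∩ ((P △ R) ∪ Q)), so 2 ∈ (P ∩ R) △ ((R ∩ Q) ∩ ((P △ R) ∪ Q))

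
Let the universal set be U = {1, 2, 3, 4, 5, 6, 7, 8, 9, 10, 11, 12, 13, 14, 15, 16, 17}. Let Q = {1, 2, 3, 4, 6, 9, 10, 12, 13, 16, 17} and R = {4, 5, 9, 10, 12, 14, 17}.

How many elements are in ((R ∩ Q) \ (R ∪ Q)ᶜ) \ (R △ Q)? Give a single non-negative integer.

5

R ∩ Q = {4, 9, 10, 12, 17}
R ∪ Q = {1, 2, 3, 4, 5, 6, 9, 10, 12, 13, 14, 16, 17}
(R ∪ Q)ᶜ = {7, 8, 11, 15}
(R ∩ Q) \ (R ∪ Q)ᶜ = {4, 9, 10, 12, 17}
R △ Q = {1, 2, 3, 5, 6, 13, 14, 16}
((R ∩ Q) \ (R ∪ Q)ᶜ) \ (R △ Q) = {4, 9, 10, 12, 17}
|((R ∩ Q) \ (R ∪ Q)ᶜ) \ (R △ Q)| = 5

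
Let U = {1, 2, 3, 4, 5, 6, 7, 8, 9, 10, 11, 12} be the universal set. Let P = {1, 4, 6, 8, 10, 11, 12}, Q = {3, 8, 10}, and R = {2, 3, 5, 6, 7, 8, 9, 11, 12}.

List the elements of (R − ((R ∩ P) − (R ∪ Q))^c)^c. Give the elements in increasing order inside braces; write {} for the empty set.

R ∩ P = {6, 8, 11, 12}
R ∪ Q = {2, 3, 5, 6, 7, 8, 9, 10, 11, 12}
(R ∩ P) − (R ∪ Q) = {}
((R ∩ P) − (R ∪ Q))^c = {1, 2, 3, 4, 5, 6, 7, 8, 9, 10, 11, 12}
R − ((R ∩ P) − (R ∪ Q))^c = {}
(R − ((R ∩ P) − (R ∪ Q))^c)^c = {1, 2, 3, 4, 5, 6, 7, 8, 9, 10, 11, 12}

{1, 2, 3, 4, 5, 6, 7, 8, 9, 10, 11, 12}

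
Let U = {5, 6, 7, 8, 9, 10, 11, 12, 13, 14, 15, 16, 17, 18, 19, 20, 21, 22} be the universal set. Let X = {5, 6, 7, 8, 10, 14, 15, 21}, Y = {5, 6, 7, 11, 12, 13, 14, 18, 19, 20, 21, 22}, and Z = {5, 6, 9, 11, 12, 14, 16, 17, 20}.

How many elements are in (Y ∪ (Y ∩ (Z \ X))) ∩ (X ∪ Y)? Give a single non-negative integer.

Z \ X = {9, 11, 12, 16, 17, 20}
Y ∩ (Z \ X) = {11, 12, 20}
Y ∪ (Y ∩ (Z \ X)) = {5, 6, 7, 11, 12, 13, 14, 18, 19, 20, 21, 22}
X ∪ Y = {5, 6, 7, 8, 10, 11, 12, 13, 14, 15, 18, 19, 20, 21, 22}
(Y ∪ (Y ∩ (Z \ X))) ∩ (X ∪ Y) = {5, 6, 7, 11, 12, 13, 14, 18, 19, 20, 21, 22}
|(Y ∪ (Y ∩ (Z \ X))) ∩ (X ∪ Y)| = 12

12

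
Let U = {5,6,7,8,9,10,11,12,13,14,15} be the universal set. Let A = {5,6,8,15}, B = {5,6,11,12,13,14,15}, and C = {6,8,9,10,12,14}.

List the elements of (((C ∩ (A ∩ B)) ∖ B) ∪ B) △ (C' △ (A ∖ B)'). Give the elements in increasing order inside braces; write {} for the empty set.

{5,9,10,11,13,15}

A ∩ B = {5,6,15}
C ∩ (A ∩ B) = {6}
(C ∩ (A ∩ B)) ∖ B = {}
((C ∩ (A ∩ B)) ∖ B) ∪ B = {5,6,11,12,13,14,15}
C' = {5,7,11,13,15}
A ∖ B = {8}
(A ∖ B)' = {5,6,7,9,10,11,12,13,14,15}
C' △ (A ∖ B)' = {6,9,10,12,14}
(((C ∩ (A ∩ B)) ∖ B) ∪ B) △ (C' △ (A ∖ B)') = {5,9,10,11,13,15}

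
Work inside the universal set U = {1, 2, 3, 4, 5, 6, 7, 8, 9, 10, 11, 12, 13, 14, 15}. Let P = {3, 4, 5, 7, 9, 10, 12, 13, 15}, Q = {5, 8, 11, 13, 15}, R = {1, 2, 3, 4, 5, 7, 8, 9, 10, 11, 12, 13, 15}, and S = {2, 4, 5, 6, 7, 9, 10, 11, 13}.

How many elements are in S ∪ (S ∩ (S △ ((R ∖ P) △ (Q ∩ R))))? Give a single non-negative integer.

R ∖ P = {1, 2, 8, 11}
Q ∩ R = {5, 8, 11, 13, 15}
(R ∖ P) △ (Q ∩ R) = {1, 2, 5, 13, 15}
S △ ((R ∖ P) △ (Q ∩ R)) = {1, 4, 6, 7, 9, 10, 11, 15}
S ∩ (S △ ((R ∖ P) △ (Q ∩ R))) = {4, 6, 7, 9, 10, 11}
S ∪ (S ∩ (S △ ((R ∖ P) △ (Q ∩ R)))) = {2, 4, 5, 6, 7, 9, 10, 11, 13}
|S ∪ (S ∩ (S △ ((R ∖ P) △ (Q ∩ R))))| = 9

9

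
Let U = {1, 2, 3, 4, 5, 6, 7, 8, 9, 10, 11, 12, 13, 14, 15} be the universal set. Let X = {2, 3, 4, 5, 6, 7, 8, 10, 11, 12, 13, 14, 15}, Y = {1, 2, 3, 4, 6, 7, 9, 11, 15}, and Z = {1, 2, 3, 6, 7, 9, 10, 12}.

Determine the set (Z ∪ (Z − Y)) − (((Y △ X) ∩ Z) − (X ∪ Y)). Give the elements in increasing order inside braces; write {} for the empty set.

{1, 2, 3, 6, 7, 9, 10, 12}

Z − Y = {10, 12}
Z ∪ (Z − Y) = {1, 2, 3, 6, 7, 9, 10, 12}
Y △ X = {1, 5, 8, 9, 10, 12, 13, 14}
(Y △ X) ∩ Z = {1, 9, 10, 12}
X ∪ Y = {1, 2, 3, 4, 5, 6, 7, 8, 9, 10, 11, 12, 13, 14, 15}
((Y △ X) ∩ Z) − (X ∪ Y) = {}
(Z ∪ (Z − Y)) − (((Y △ X) ∩ Z) − (X ∪ Y)) = {1, 2, 3, 6, 7, 9, 10, 12}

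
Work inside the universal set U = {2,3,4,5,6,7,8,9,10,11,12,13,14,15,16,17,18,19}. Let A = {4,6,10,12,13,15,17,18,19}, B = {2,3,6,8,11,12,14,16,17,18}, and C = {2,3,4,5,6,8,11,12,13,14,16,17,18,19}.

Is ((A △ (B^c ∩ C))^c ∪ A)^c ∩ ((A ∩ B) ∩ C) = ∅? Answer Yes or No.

B^c = {4,5,7,9,10,13,15,19}
B^c ∩ C = {4,5,13,19}
A △ (B^c ∩ C) = {5,6,10,12,15,17,18}
(A △ (B^c ∩ C))^c = {2,3,4,7,8,9,11,13,14,16,19}
(A △ (B^c ∩ C))^c ∪ A = {2,3,4,6,7,8,9,10,11,12,13,14,15,16,17,18,19}
((A △ (B^c ∩ C))^c ∪ A)^c = {5}
A ∩ B = {6,12,17,18}
(A ∩ B) ∩ C = {6,12,17,18}
{5} and {6,12,17,18} share no elements.

Yes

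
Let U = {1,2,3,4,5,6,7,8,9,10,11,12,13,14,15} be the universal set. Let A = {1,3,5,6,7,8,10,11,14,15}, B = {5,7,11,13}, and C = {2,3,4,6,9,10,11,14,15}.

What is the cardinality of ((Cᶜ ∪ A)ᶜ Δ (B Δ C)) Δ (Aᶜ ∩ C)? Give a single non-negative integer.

Cᶜ = {1,5,7,8,12,13}
Cᶜ ∪ A = {1,3,5,6,7,8,10,11,12,13,14,15}
(Cᶜ ∪ A)ᶜ = {2,4,9}
B Δ C = {2,3,4,5,6,7,9,10,13,14,15}
(Cᶜ ∪ A)ᶜ Δ (B Δ C) = {3,5,6,7,10,13,14,15}
Aᶜ = {2,4,9,12,13}
Aᶜ ∩ C = {2,4,9}
((Cᶜ ∪ A)ᶜ Δ (B Δ C)) Δ (Aᶜ ∩ C) = {2,3,4,5,6,7,9,10,13,14,15}
|((Cᶜ ∪ A)ᶜ Δ (B Δ C)) Δ (Aᶜ ∩ C)| = 11

11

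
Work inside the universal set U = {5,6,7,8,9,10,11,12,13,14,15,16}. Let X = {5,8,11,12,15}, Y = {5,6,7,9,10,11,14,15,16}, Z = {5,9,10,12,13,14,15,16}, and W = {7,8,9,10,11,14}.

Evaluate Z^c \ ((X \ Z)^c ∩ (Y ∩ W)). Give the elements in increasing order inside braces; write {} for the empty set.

{6,8,11}

Z^c = {6,7,8,11}
X \ Z = {8,11}
(X \ Z)^c = {5,6,7,9,10,12,13,14,15,16}
Y ∩ W = {7,9,10,11,14}
(X \ Z)^c ∩ (Y ∩ W) = {7,9,10,14}
Z^c \ ((X \ Z)^c ∩ (Y ∩ W)) = {6,8,11}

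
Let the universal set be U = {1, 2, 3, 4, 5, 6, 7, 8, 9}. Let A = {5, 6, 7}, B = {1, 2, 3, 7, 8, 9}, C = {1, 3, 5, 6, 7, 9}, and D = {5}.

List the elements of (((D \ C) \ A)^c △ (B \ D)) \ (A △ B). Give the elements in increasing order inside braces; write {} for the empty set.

{4}

D \ C = {}
(D \ C) \ A = {}
((D \ C) \ A)^c = {1, 2, 3, 4, 5, 6, 7, 8, 9}
B \ D = {1, 2, 3, 7, 8, 9}
((D \ C) \ A)^c △ (B \ D) = {4, 5, 6}
A △ B = {1, 2, 3, 5, 6, 8, 9}
(((D \ C) \ A)^c △ (B \ D)) \ (A △ B) = {4}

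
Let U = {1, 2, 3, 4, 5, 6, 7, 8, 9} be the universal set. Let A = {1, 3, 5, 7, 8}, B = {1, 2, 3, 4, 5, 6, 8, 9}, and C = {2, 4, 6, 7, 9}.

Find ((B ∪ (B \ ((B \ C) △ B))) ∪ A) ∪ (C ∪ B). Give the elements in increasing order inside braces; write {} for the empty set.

{1, 2, 3, 4, 5, 6, 7, 8, 9}

B \ C = {1, 3, 5, 8}
(B \ C) △ B = {2, 4, 6, 9}
B \ ((B \ C) △ B) = {1, 3, 5, 8}
B ∪ (B \ ((B \ C) △ B)) = {1, 2, 3, 4, 5, 6, 8, 9}
(B ∪ (B \ ((B \ C) △ B))) ∪ A = {1, 2, 3, 4, 5, 6, 7, 8, 9}
C ∪ B = {1, 2, 3, 4, 5, 6, 7, 8, 9}
((B ∪ (B \ ((B \ C) △ B))) ∪ A) ∪ (C ∪ B) = {1, 2, 3, 4, 5, 6, 7, 8, 9}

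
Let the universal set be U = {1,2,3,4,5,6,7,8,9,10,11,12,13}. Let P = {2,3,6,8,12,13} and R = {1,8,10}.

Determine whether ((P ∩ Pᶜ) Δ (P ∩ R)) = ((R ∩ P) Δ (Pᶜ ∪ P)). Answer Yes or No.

Pᶜ = {1,4,5,7,9,10,11}
P ∩ Pᶜ = {}
P ∩ R = {8}
(P ∩ Pᶜ) Δ (P ∩ R) = {8}
R ∩ P = {8}
Pᶜ ∪ P = {1,2,3,4,5,6,7,8,9,10,11,12,13}
(R ∩ P) Δ (Pᶜ ∪ P) = {1,2,3,4,5,6,7,9,10,11,12,13}
1 ∈ (R ∩ P) Δ (Pᶜ ∪ P) but 1 ∉ (P ∩ Pᶜ) Δ (P ∩ R), so they differ.

No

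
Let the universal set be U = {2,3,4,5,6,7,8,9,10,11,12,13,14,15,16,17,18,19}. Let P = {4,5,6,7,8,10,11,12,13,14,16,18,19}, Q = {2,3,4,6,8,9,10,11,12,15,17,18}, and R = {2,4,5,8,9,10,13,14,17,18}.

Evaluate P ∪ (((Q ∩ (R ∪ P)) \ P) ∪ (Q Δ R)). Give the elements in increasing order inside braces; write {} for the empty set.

{2,3,4,5,6,7,8,9,10,11,12,13,14,15,16,17,18,19}

R ∪ P = {2,4,5,6,7,8,9,10,11,12,13,14,16,17,18,19}
Q ∩ (R ∪ P) = {2,4,6,8,9,10,11,12,17,18}
(Q ∩ (R ∪ P)) \ P = {2,9,17}
Q Δ R = {3,5,6,11,12,13,14,15}
((Q ∩ (R ∪ P)) \ P) ∪ (Q Δ R) = {2,3,5,6,9,11,12,13,14,15,17}
P ∪ (((Q ∩ (R ∪ P)) \ P) ∪ (Q Δ R)) = {2,3,4,5,6,7,8,9,10,11,12,13,14,15,16,17,18,19}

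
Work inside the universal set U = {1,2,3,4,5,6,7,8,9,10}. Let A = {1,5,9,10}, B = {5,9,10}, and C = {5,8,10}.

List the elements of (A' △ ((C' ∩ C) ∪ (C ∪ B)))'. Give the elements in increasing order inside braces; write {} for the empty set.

{1,8}

A' = {2,3,4,6,7,8}
C' = {1,2,3,4,6,7,9}
C' ∩ C = {}
C ∪ B = {5,8,9,10}
(C' ∩ C) ∪ (C ∪ B) = {5,8,9,10}
A' △ ((C' ∩ C) ∪ (C ∪ B)) = {2,3,4,5,6,7,9,10}
(A' △ ((C' ∩ C) ∪ (C ∪ B)))' = {1,8}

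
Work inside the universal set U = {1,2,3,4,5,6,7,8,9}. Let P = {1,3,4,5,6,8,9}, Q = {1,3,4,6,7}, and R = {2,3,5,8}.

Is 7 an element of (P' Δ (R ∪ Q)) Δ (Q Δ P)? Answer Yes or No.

Yes

7 ∉ P, so 7 ∈ P'
7 ∉ R and 7 ∈ Q, so 7 ∈ R ∪ Q
7 ∈ P' and 7 ∈ (R ∪ Q), so 7 ∉ P' Δ (R ∪ Q)
7 ∈ Q and 7 ∉ P, so 7 ∈ Q Δ P
7 ∉ (P' Δ (R ∪ Q)) and 7 ∈ (Q Δ P), so 7 ∈ (P' Δ (R ∪ Q)) Δ (Q Δ P)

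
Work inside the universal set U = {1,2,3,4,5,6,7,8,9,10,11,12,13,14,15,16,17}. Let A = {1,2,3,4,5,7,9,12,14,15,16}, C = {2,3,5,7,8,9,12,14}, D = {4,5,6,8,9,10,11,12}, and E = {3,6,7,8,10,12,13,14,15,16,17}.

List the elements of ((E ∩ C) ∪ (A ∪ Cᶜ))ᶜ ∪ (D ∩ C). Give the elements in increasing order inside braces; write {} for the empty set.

E ∩ C = {3,7,8,12,14}
Cᶜ = {1,4,6,10,11,13,15,16,17}
A ∪ Cᶜ = {1,2,3,4,5,6,7,9,10,11,12,13,14,15,16,17}
(E ∩ C) ∪ (A ∪ Cᶜ) = {1,2,3,4,5,6,7,8,9,10,11,12,13,14,15,16,17}
((E ∩ C) ∪ (A ∪ Cᶜ))ᶜ = {}
D ∩ C = {5,8,9,12}
((E ∩ C) ∪ (A ∪ Cᶜ))ᶜ ∪ (D ∩ C) = {5,8,9,12}

{5,8,9,12}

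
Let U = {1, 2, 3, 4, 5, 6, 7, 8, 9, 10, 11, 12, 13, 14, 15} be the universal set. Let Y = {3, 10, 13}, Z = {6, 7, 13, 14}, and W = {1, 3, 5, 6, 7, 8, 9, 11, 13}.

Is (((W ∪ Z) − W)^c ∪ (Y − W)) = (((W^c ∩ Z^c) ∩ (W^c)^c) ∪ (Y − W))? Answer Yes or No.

W ∪ Z = {1, 3, 5, 6, 7, 8, 9, 11, 13, 14}
(W ∪ Z) − W = {14}
((W ∪ Z) − W)^c = {1, 2, 3, 4, 5, 6, 7, 8, 9, 10, 11, 12, 13, 15}
Y − W = {10}
((W ∪ Z) − W)^c ∪ (Y − W) = {1, 2, 3, 4, 5, 6, 7, 8, 9, 10, 11, 12, 13, 15}
W^c = {2, 4, 10, 12, 14, 15}
Z^c = {1, 2, 3, 4, 5, 8, 9, 10, 11, 12, 15}
W^c ∩ Z^c = {2, 4, 10, 12, 15}
(W^c)^c = {1, 3, 5, 6, 7, 8, 9, 11, 13}
(W^c ∩ Z^c) ∩ (W^c)^c = {}
((W^c ∩ Z^c) ∩ (W^c)^c) ∪ (Y − W) = {10}
1 ∈ ((W ∪ Z) − W)^c ∪ (Y − W) but 1 ∉ ((W^c ∩ Z^c) ∩ (W^c)^c) ∪ (Y − W), so they differ.

No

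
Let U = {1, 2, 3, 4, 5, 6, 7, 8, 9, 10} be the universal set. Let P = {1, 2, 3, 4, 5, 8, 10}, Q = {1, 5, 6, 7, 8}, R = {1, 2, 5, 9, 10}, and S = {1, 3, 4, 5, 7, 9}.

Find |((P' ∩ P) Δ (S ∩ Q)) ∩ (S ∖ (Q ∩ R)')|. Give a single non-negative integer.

P' = {6, 7, 9}
P' ∩ P = {}
S ∩ Q = {1, 5, 7}
(P' ∩ P) Δ (S ∩ Q) = {1, 5, 7}
Q ∩ R = {1, 5}
(Q ∩ R)' = {2, 3, 4, 6, 7, 8, 9, 10}
S ∖ (Q ∩ R)' = {1, 5}
((P' ∩ P) Δ (S ∩ Q)) ∩ (S ∖ (Q ∩ R)') = {1, 5}
|((P' ∩ P) Δ (S ∩ Q)) ∩ (S ∖ (Q ∩ R)')| = 2

2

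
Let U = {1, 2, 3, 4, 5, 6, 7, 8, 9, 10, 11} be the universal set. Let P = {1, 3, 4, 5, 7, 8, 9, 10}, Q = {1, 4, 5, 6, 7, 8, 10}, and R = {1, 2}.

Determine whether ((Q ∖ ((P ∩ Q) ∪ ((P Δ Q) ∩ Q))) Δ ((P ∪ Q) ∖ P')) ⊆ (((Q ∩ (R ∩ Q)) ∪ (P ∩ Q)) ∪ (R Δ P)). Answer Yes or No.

P ∩ Q = {1, 4, 5, 7, 8, 10}
P Δ Q = {3, 6, 9}
(P Δ Q) ∩ Q = {6}
(P ∩ Q) ∪ ((P Δ Q) ∩ Q) = {1, 4, 5, 6, 7, 8, 10}
Q ∖ ((P ∩ Q) ∪ ((P Δ Q) ∩ Q)) = {}
P ∪ Q = {1, 3, 4, 5, 6, 7, 8, 9, 10}
P' = {2, 6, 11}
(P ∪ Q) ∖ P' = {1, 3, 4, 5, 7, 8, 9, 10}
(Q ∖ ((P ∩ Q) ∪ ((P Δ Q) ∩ Q))) Δ ((P ∪ Q) ∖ P') = {1, 3, 4, 5, 7, 8, 9, 10}
R ∩ Q = {1}
Q ∩ (R ∩ Q) = {1}
(Q ∩ (R ∩ Q)) ∪ (P ∩ Q) = {1, 4, 5, 7, 8, 10}
R Δ P = {2, 3, 4, 5, 7, 8, 9, 10}
((Q ∩ (R ∩ Q)) ∪ (P ∩ Q)) ∪ (R Δ P) = {1, 2, 3, 4, 5, 7, 8, 9, 10}
Every element of {1, 3, 4, 5, 7, 8, 9, 10} is in {1, 2, 3, 4, 5, 7, 8, 9, 10}, so (Q ∖ ((P ∩ Q) ∪ ((P Δ Q) ∩ Q))) Δ ((P ∪ Q) ∖ P') ⊆ ((Q ∩ (R ∩ Q)) ∪ (P ∩ Q)) ∪ (R Δ P).

Yes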